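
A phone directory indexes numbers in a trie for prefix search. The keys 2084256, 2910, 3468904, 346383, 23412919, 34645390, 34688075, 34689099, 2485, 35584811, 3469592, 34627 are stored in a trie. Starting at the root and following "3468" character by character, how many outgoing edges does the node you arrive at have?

2

The children of the "3468" node are the distinct next characters among strings starting with "3468".
Characters that immediately follow "3468" among the stored strings: {8, 9}.
That node has 2 child edges.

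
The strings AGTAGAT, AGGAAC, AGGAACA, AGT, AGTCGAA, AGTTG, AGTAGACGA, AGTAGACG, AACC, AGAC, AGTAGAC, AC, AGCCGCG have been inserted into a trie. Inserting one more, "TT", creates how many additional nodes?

2

Nothing in the trie begins with "T"; the whole of "TT" is new.
2 − 0 = 2 new nodes.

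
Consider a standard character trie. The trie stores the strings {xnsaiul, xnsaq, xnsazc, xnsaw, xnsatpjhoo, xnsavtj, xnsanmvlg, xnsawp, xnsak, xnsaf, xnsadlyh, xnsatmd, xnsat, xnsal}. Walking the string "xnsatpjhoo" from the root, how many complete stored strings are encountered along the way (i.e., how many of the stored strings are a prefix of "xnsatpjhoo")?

Traverse "xnsatpjhoo" character by character; count nodes along the way that are marked as word ends.
Prefixes of the query that are stored words: "xnsat", "xnsatpjhoo"
Count: 2

2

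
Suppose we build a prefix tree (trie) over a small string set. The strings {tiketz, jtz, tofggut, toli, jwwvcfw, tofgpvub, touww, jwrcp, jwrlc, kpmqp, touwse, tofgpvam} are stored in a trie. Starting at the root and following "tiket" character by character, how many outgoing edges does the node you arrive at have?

1

Follow the path "tiket" to its node, then look at its outgoing edges.
Characters that immediately follow "tiket" among the stored strings: {z}.
That node has 1 child edge.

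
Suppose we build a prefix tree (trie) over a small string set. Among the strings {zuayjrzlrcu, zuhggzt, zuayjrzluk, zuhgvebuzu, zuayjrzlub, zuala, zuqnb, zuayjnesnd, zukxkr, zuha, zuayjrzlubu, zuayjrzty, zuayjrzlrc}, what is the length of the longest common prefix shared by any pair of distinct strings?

Equivalently: take the maximum, over all pairs, of their longest common prefix length.
e.g. "zuayjrzlrc" and "zuayjrzlrcu" share the prefix "zuayjrzlrc" of length 10; no pair shares a longer one.
Longest shared-prefix length: 10

10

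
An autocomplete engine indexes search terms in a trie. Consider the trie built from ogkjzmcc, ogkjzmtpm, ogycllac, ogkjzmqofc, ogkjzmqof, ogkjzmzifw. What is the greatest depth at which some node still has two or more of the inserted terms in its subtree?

9

Equivalently: take the maximum, over all pairs, of their longest common prefix length.
"ogkjzmqof" and "ogkjzmqofc" agree on "ogkjzmqof" (9 characters) before diverging; nothing deeper is shared.
Longest shared-prefix length: 9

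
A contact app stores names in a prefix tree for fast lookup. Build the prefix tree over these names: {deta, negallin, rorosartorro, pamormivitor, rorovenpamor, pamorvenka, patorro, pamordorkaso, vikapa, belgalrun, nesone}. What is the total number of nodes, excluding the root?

80

Count nodes per top-level branch (shared prefixes stored once):
  'b'-branch (belgalrun): 9 nodes
  'd'-branch (deta): 4 nodes
  'n'-branch (negallin, nesone): 12 nodes
  'p'-branch (pamordorkaso, pamormivitor, pamorvenka, patorro): 29 nodes
  'r'-branch (rorosartorro, rorovenpamor): 20 nodes
  'v'-branch (vikapa): 6 nodes
Sum: 80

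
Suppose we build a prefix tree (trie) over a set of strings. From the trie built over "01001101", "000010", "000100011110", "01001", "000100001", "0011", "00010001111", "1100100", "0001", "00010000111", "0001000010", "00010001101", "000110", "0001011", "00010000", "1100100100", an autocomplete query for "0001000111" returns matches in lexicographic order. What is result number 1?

00010001111

Words with prefix "0001000111", in lexicographic order: "00010001111", "000100011110"
The 1st is 00010001111.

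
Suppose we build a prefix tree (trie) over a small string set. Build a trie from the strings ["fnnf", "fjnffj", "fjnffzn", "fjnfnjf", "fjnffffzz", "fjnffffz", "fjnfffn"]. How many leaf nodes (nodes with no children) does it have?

Leaves are exactly the stored words that no other stored word extends.
Those words: "fjnffffzz", "fjnfffn", "fjnffj", "fjnffzn", "fjnfnjf", "fnnf"
Leaf count: 6

6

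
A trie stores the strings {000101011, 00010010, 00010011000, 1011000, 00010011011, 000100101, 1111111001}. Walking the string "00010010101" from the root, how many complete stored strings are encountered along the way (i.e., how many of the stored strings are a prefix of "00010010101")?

2

Check each prefix of "00010010101" against the stored set — each match is an end-marker on the path.
Prefixes of the query that are stored words: "00010010", "000100101"
Count: 2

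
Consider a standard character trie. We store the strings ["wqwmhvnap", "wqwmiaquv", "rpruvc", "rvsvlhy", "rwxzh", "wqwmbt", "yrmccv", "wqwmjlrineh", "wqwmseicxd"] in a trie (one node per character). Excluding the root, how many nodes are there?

Insert word by word; a character creates a node only if that edge doesn't already exist:
  "wqwmhvnap" → 9 new (w, q, w, m, h, v, n, a, p)
  "wqwmiaquv" → prefix "wqwm" already present; 5 new (i, a, q, u, v)
  "rpruvc" → 6 new (r, p, r, u, v, c)
  "rvsvlhy" → prefix "r" already present; 6 new (v, s, v, l, h, y)
  "rwxzh" → prefix "r" already present; 4 new (w, x, z, h)
  "wqwmbt" → prefix "wqwm" already present; 2 new (b, t)
  "yrmccv" → 6 new (y, r, m, c, c, v)
  "wqwmjlrineh" → prefix "wqwm" already present; 7 new (j, l, r, i, n, e, h)
  "wqwmseicxd" → prefix "wqwm" already present; 6 new (s, e, i, c, x, d)
Total nodes = 9 + 5 + 6 + 6 + 4 + 2 + 6 + 7 + 6 = 51

51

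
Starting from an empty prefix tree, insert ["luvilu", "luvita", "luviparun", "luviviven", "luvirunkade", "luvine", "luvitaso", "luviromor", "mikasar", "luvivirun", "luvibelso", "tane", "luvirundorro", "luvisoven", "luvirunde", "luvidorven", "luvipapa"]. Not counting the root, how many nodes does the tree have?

For each word, the new-node count is its length minus the longest prefix already in the trie:
  "luvilu" → 6 new (l, u, v, i, l, u)
  "luvita" → prefix "luvi" already present; 2 new (t, a)
  "luviparun" → prefix "luvi" already present; 5 new (p, a, r, u, n)
  "luviviven" → prefix "luvi" already present; 5 new (v, i, v, e, n)
  "luvirunkade" → prefix "luvi" already present; 7 new (r, u, n, k, a, d, e)
  "luvine" → prefix "luvi" already present; 2 new (n, e)
  "luvitaso" → prefix "luvita" already present; 2 new (s, o)
  "luviromor" → prefix "luvir" already present; 4 new (o, m, o, r)
  "mikasar" → 7 new (m, i, k, a, s, a, r)
  "luvivirun" → prefix "luvivi" already present; 3 new (r, u, n)
  "luvibelso" → prefix "luvi" already present; 5 new (b, e, l, s, o)
  "tane" → 4 new (t, a, n, e)
  "luvirundorro" → prefix "luvirun" already present; 5 new (d, o, r, r, o)
  "luvisoven" → prefix "luvi" already present; 5 new (s, o, v, e, n)
  "luvirunde" → prefix "luvirund" already present; 1 new (e)
  "luvidorven" → prefix "luvi" already present; 6 new (d, o, r, v, e, n)
  "luvipapa" → prefix "luvipa" already present; 2 new (p, a)
Total nodes = 6 + 2 + 5 + 5 + 7 + 2 + 2 + 4 + 7 + 3 + 5 + 4 + 5 + 5 + 1 + 6 + 2 = 71

71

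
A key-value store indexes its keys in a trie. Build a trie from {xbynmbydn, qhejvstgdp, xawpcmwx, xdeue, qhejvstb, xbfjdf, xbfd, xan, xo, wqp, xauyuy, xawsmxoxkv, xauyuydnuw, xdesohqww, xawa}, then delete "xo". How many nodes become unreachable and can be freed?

After clearing the end-marker at "xo", prune upward until reaching a node still needed by another word.
The suffix "o" (1 node) is used only by "xo"; the node for "x" still has the child "b", so pruning stops there.
Nodes removed: 1

1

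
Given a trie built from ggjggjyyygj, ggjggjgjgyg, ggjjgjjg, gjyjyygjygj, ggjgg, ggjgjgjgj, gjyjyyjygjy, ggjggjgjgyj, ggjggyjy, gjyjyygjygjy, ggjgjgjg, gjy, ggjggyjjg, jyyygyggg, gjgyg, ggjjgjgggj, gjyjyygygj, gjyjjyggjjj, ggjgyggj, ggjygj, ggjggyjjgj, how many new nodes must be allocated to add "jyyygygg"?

0

Every character of "jyyygygg" already lies on an existing path (it is a prefix of some stored word).
No new nodes are needed: 0.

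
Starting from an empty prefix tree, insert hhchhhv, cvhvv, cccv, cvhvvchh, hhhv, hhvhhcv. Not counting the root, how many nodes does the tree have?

25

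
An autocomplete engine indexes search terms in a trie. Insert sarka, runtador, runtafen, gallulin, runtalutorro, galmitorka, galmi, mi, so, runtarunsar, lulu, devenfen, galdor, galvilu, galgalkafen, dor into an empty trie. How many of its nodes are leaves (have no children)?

Leaves are exactly the stored words that no other stored word extends.
Those words: "devenfen", "dor", "galdor", "galgalkafen", "gallulin", "galmitorka", "galvilu", "lulu", "mi", "runtador", "runtafen", "runtalutorro", "runtarunsar", "sarka", "so"
Leaf count: 15

15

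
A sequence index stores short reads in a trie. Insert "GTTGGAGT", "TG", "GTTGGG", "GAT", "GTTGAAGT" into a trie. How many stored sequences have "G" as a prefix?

Filter for entries beginning with "G":
Matches: "GAT", "GTTGAAGT", "GTTGGAGT", "GTTGGG"
Count: 4

4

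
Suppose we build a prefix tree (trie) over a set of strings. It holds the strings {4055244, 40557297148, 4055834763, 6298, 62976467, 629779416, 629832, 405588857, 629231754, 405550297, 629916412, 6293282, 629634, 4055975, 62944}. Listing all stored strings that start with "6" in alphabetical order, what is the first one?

629231754

DFS of the "6" subtree visits, in order: "629231754", "6293282", "62944", "629634", "62976467", "629779416", "6298", "629832", "629916412"
The 1st is 629231754.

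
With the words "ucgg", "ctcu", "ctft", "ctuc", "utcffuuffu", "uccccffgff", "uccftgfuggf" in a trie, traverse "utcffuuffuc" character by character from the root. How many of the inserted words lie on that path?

Traverse "utcffuuffuc" character by character; count nodes along the way that are marked as word ends.
Prefixes of the query that are stored words: "utcffuuffu"
Count: 1

1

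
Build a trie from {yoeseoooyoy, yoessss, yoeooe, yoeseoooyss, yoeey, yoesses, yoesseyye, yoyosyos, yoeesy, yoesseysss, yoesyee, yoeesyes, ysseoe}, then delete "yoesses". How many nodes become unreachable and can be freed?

A node on "yoesses"'s path can go only if nothing else ends at it or branches off below it.
The suffix "s" (1 node) is used only by "yoesses"; the node for "yoesse" still has the child "y", so pruning stops there.
Nodes removed: 1

1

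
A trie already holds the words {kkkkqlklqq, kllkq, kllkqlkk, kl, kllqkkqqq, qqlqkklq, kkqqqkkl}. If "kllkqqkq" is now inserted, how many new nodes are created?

Walking "kllkqqkq" from the root, the first 5 characters ("kllkq") follow existing edges; "q" is the first miss.
So 8 − 5 = 3 new nodes.

3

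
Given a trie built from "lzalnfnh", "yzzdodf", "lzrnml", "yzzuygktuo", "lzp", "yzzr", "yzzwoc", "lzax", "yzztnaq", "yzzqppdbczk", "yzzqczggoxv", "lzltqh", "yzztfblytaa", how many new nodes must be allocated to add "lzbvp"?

Walking "lzbvp" from the root, the first 2 characters ("lz") follow existing edges; "b" is the first miss.
New nodes needed: |"lzbvp"| − 2 = 5 − 2 = 3.

3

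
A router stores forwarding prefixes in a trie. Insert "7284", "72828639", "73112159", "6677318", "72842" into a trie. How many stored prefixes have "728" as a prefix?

3

Traverse to the node for "728", then collect every word in that subtree.
Words under "728": 72828639, 7284, 72842
Count: 3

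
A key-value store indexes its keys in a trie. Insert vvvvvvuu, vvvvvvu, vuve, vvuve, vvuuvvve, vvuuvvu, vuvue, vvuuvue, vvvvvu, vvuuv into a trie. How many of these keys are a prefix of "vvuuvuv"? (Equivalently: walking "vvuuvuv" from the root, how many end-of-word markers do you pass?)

Walk "vvuuvuv" from the root; an end-of-word marker is hit whenever a stored word is a prefix of "vvuuvuv".
Prefixes of the query that are stored words: "vvuuv"
Count: 1

1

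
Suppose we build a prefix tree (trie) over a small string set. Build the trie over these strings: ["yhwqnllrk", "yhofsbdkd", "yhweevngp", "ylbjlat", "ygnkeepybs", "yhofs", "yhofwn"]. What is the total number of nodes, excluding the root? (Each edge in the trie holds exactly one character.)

39

Trie structure (* marks end of a word):
(root)
└─ y
   ├─ g
   │  └─ n
   │     └─ k
   │        └─ e
   │           └─ e
   │              └─ p
   │                 └─ y
   │                    └─ b
   │                       └─ s *
   ├─ h
   │  ├─ o
   │  │  └─ f
   │  │     ├─ s *
   │  │     │  └─ b
   │  │     │     └─ d
   │  │     │        └─ k
   │  │     │           └─ d *
   │  │     └─ w
   │  │        └─ n *
   │  └─ w
   │     ├─ e
   │     │  └─ e
   │     │     └─ v
   │     │        └─ n
   │     │           └─ g
   │     │              └─ p *
   │     └─ q
   │        └─ n
   │           └─ l
   │              └─ l
   │                 └─ r
   │                    └─ k *
   └─ l
      └─ b
         └─ j
            └─ l
               └─ a
                  └─ t *
Counting every labelled node above: 39.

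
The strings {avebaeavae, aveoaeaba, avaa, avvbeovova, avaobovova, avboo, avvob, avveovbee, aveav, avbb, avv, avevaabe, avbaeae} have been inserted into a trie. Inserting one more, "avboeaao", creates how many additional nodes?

4

"avbo" is already a path in the trie; the remaining "eaao" must be added.
Each of the 4 remaining characters creates one node.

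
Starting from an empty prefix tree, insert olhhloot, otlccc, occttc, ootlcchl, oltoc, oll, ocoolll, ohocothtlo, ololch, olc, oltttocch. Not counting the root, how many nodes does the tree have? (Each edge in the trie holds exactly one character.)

54

Trace insertions, counting only characters that open a new branch:
  "olhhloot" → 8 new (o, l, h, h, l, o, o, t)
  "otlccc" → prefix "o" already present; 5 new (t, l, c, c, c)
  "occttc" → prefix "o" already present; 5 new (c, c, t, t, c)
  "ootlcchl" → prefix "o" already present; 7 new (o, t, l, c, c, h, l)
  "oltoc" → prefix "ol" already present; 3 new (t, o, c)
  "oll" → prefix "ol" already present; 1 new (l)
  "ocoolll" → prefix "oc" already present; 5 new (o, o, l, l, l)
  "ohocothtlo" → prefix "o" already present; 9 new (h, o, c, o, t, h, t, l, o)
  "ololch" → prefix "ol" already present; 4 new (o, l, c, h)
  "olc" → prefix "ol" already present; 1 new (c)
  "oltttocch" → prefix "olt" already present; 6 new (t, t, o, c, c, h)
Total nodes = 8 + 5 + 5 + 7 + 3 + 1 + 5 + 9 + 4 + 1 + 6 = 54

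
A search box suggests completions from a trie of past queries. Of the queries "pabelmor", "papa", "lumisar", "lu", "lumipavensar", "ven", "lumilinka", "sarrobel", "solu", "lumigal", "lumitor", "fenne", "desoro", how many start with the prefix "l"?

Walk to "l"; the words in its subtree are exactly those with that prefix.
Matches: "lu", "lumigal", "lumilinka", "lumipavensar", "lumisar", "lumitor"
Count: 6

6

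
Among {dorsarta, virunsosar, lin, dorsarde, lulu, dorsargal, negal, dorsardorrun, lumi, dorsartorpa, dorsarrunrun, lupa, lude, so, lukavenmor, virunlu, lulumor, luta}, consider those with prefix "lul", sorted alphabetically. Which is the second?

Words with prefix "lul", in lexicographic order: "lulu", "lulumor"
The 2nd is lulumor.

lulumor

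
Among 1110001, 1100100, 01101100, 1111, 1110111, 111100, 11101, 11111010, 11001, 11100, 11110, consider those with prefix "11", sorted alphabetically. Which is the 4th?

1110001

Filter for "11…" and sort: "11001", "1100100", "11100", "1110001", "11101", "1110111", "1111", "11110", "111100", "11111010"
Position 4: 1110001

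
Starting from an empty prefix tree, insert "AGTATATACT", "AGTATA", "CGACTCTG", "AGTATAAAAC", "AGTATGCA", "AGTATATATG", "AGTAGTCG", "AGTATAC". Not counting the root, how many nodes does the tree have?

For each word, the new-node count is its length minus the longest prefix already in the trie:
  "AGTATATACT" → 10 new (A, G, T, A, T, A, T, A, C, T)
  "AGTATA" → prefix "AGTATA" already present; 0 new (none)
  "CGACTCTG" → 8 new (C, G, A, C, T, C, T, G)
  "AGTATAAAAC" → prefix "AGTATA" already present; 4 new (A, A, A, C)
  "AGTATGCA" → prefix "AGTAT" already present; 3 new (G, C, A)
  "AGTATATATG" → prefix "AGTATATA" already present; 2 new (T, G)
  "AGTAGTCG" → prefix "AGTA" already present; 4 new (G, T, C, G)
  "AGTATAC" → prefix "AGTATA" already present; 1 new (C)
Total nodes = 10 + 0 + 8 + 4 + 3 + 2 + 4 + 1 = 32

32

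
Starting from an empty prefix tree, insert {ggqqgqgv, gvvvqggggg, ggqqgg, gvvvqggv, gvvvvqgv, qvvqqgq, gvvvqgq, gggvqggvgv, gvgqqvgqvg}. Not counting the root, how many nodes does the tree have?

Insert word by word; a character creates a node only if that edge doesn't already exist:
  "ggqqgqgv" → 8 new (g, g, q, q, g, q, g, v)
  "gvvvqggggg" → prefix "g" already present; 9 new (v, v, v, q, g, g, g, g, g)
  "ggqqgg" → prefix "ggqqg" already present; 1 new (g)
  "gvvvqggv" → prefix "gvvvqgg" already present; 1 new (v)
  "gvvvvqgv" → prefix "gvvv" already present; 4 new (v, q, g, v)
  "qvvqqgq" → 7 new (q, v, v, q, q, g, q)
  "gvvvqgq" → prefix "gvvvqg" already present; 1 new (q)
  "gggvqggvgv" → prefix "gg" already present; 8 new (g, v, q, g, g, v, g, v)
  "gvgqqvgqvg" → prefix "gv" already present; 8 new (g, q, q, v, g, q, v, g)
Total nodes = 8 + 9 + 1 + 1 + 4 + 7 + 1 + 8 + 8 = 47

47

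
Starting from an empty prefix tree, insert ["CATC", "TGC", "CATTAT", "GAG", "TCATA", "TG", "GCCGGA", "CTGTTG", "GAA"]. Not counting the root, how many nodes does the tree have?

Trie structure (* marks end of a word):
(root)
├─ C
│  ├─ A
│  │  └─ T
│  │     ├─ C *
│  │     └─ T
│  │        └─ A
│  │           └─ T *
│  └─ T
│     └─ G
│        └─ T
│           └─ T
│              └─ G *
├─ G
│  ├─ A
│  │  ├─ A *
│  │  └─ G *
│  └─ C
│     └─ C
│        └─ G
│           └─ G
│              └─ A *
└─ T
   ├─ C
   │  └─ A
   │     └─ T
   │        └─ A *
   └─ G *
      └─ C *
Counting every labelled node above: 28.

28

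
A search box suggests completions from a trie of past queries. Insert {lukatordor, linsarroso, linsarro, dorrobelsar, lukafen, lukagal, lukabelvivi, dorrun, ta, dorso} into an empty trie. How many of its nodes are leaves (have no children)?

A leaf is a node with no children — equivalently, the end of a word that is not a proper prefix of any other stored word.
Those words: "dorrobelsar", "dorrun", "dorso", "linsarroso", "lukabelvivi", "lukafen", "lukagal", "lukatordor", "ta"
Leaf count: 9

9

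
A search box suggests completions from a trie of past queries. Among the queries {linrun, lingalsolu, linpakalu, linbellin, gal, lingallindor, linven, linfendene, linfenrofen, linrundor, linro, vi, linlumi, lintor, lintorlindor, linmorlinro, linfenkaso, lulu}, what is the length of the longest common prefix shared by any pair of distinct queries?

Look for the deepest trie node that still has at least two words in its subtree.
"linfendene" and "linfenkaso" agree on "linfen" (6 characters) before diverging; nothing deeper is shared.
Longest shared-prefix length: 6

6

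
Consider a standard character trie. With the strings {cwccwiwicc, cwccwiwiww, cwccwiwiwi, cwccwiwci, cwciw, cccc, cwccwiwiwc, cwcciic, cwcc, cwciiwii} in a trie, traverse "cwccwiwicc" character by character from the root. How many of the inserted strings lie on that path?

Traverse "cwccwiwicc" character by character; count nodes along the way that are marked as word ends.
Prefixes of the query that are stored words: "cwcc", "cwccwiwicc"
Count: 2

2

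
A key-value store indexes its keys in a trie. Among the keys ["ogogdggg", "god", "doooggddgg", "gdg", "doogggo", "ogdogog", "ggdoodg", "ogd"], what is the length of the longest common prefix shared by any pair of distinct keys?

Equivalently: take the maximum, over all pairs, of their longest common prefix length.
"doogggo" and "doooggddgg" agree on "doo" (3 characters) before diverging; nothing deeper is shared.
Longest shared-prefix length: 3

3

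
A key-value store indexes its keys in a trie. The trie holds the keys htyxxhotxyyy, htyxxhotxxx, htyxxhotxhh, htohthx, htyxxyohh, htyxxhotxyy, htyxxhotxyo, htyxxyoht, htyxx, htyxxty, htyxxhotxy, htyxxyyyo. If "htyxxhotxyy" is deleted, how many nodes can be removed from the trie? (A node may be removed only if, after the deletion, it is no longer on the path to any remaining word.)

0

After clearing the end-marker at "htyxxhotxyy", prune upward until reaching a node still needed by another word.
Every node on "htyxxhotxyy" is still needed (e.g. by "htyxxhotxyyy"), so nothing is freed.
Nodes removed: 0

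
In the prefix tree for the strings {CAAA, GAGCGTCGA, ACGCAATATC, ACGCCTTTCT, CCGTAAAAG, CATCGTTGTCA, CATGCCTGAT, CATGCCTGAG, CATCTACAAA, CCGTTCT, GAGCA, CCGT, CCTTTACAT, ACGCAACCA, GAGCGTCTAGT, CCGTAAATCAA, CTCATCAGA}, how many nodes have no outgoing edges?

16

A leaf is a node with no children — equivalently, the end of a word that is not a proper prefix of any other stored word.
Those words: "ACGCAACCA", "ACGCAATATC", "ACGCCTTTCT", "CAAA", "CATCGTTGTCA", "CATCTACAAA", "CATGCCTGAG", "CATGCCTGAT", "CCGTAAAAG", "CCGTAAATCAA", "CCGTTCT", "CCTTTACAT", "CTCATCAGA", "GAGCA", "GAGCGTCGA", "GAGCGTCTAGT"
Leaf count: 16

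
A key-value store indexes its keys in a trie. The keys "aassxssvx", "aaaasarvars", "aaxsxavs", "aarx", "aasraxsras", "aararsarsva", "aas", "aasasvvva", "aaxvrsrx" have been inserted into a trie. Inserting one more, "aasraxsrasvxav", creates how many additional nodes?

4

Walking "aasraxsrasvxav" from the root, the first 10 characters ("aasraxsras") follow existing edges; "v" is the first miss.
New nodes needed: |"aasraxsrasvxav"| − 10 = 14 − 10 = 4.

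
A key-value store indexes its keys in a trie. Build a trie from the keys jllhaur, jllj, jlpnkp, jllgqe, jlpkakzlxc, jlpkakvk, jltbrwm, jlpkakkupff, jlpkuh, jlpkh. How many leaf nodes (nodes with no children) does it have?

10

Leaves are exactly the stored words that no other stored word extends.
Those words: "jllgqe", "jllhaur", "jllj", "jlpkakkupff", "jlpkakvk", "jlpkakzlxc", "jlpkh", "jlpkuh", "jlpnkp", "jltbrwm"
Leaf count: 10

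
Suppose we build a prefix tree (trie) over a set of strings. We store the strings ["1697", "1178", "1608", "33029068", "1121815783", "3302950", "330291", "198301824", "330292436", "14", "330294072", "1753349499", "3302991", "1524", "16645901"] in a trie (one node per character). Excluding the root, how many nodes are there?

65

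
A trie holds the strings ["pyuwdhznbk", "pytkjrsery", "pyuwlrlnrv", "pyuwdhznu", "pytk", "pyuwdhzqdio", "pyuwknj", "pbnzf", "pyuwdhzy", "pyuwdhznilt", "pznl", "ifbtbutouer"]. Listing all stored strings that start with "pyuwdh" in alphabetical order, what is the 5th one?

Words with prefix "pyuwdh", in lexicographic order: "pyuwdhznbk", "pyuwdhznilt", "pyuwdhznu", "pyuwdhzqdio", "pyuwdhzy"
Position 5: pyuwdhzy

pyuwdhzy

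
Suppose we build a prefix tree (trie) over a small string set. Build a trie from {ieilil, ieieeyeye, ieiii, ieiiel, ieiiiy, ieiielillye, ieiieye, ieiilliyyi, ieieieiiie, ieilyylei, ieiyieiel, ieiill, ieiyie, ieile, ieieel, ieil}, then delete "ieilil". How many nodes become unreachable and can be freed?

Walk "ieilil" from the leaf back toward the root, removing each node that no remaining word uses.
The suffix "il" (2 nodes) is used only by "ieilil"; the node for "ieil" still has the child "y", so pruning stops there.
Nodes removed: 2

2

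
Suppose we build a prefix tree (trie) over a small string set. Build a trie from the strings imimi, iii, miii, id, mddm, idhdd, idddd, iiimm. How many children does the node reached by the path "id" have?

2

The children of the "id" node are the distinct next characters among strings starting with "id".
Characters that immediately follow "id" among the stored strings: {d, h}.
That node has 2 child edges.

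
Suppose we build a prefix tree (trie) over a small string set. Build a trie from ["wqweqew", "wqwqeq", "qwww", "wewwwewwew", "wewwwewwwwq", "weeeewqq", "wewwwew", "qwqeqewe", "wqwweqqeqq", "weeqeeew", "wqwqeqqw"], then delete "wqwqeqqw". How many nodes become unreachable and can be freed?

After clearing the end-marker at "wqwqeqqw", prune upward until reaching a node still needed by another word.
The suffix "qw" (2 nodes) is used only by "wqwqeqqw"; "wqwqeq" is itself a stored word, so pruning stops there.
Nodes removed: 2

2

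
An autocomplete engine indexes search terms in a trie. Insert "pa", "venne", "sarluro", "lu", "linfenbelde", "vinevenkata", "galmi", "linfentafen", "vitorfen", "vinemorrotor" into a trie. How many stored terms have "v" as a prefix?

4

Filter for entries beginning with "v":
Words under "v": venne, vinemorrotor, vinevenkata, vitorfen
Count: 4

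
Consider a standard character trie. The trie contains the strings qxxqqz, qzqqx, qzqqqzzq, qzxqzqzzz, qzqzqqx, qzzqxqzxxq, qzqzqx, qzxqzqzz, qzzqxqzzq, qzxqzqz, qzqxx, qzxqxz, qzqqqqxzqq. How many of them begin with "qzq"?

6

Traverse to the node for "qzq", then collect every word in that subtree.
Matches: "qzqqqqxzqq", "qzqqqzzq", "qzqqx", "qzqxx", "qzqzqqx", "qzqzqx"
Count: 6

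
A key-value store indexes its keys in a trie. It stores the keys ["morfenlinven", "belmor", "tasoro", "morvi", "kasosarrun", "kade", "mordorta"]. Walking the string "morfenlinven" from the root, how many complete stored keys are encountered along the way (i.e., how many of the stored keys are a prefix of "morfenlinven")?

Check each prefix of "morfenlinven" against the stored set — each match is an end-marker on the path.
Prefixes of the query that are stored words: "morfenlinven"
Count: 1

1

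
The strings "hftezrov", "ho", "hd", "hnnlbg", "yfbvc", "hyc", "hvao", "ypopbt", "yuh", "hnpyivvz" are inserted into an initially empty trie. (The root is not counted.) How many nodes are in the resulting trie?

38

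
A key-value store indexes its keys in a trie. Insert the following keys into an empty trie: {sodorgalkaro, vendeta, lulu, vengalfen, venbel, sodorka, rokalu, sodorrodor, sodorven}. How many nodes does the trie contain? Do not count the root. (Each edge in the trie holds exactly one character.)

For each word, the new-node count is its length minus the longest prefix already in the trie:
  "sodorgalkaro" → 12 new (s, o, d, o, r, g, a, l, k, a, r, o)
  "vendeta" → 7 new (v, e, n, d, e, t, a)
  "lulu" → 4 new (l, u, l, u)
  "vengalfen" → prefix "ven" already present; 6 new (g, a, l, f, e, n)
  "venbel" → prefix "ven" already present; 3 new (b, e, l)
  "sodorka" → prefix "sodor" already present; 2 new (k, a)
  "rokalu" → 6 new (r, o, k, a, l, u)
  "sodorrodor" → prefix "sodor" already present; 5 new (r, o, d, o, r)
  "sodorven" → prefix "sodor" already present; 3 new (v, e, n)
Total nodes = 12 + 7 + 4 + 6 + 3 + 2 + 6 + 5 + 3 = 48

48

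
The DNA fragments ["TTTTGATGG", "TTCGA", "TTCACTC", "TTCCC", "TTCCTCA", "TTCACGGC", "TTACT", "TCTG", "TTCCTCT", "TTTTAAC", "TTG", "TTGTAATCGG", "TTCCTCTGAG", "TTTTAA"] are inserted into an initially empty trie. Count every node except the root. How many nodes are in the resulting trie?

Trace insertions, counting only characters that open a new branch:
  "TTTTGATGG" → 9 new (T, T, T, T, G, A, T, G, G)
  "TTCGA" → prefix "TT" already present; 3 new (C, G, A)
  "TTCACTC" → prefix "TTC" already present; 4 new (A, C, T, C)
  "TTCCC" → prefix "TTC" already present; 2 new (C, C)
  "TTCCTCA" → prefix "TTCC" already present; 3 new (T, C, A)
  "TTCACGGC" → prefix "TTCAC" already present; 3 new (G, G, C)
  "TTACT" → prefix "TT" already present; 3 new (A, C, T)
  "TCTG" → prefix "T" already present; 3 new (C, T, G)
  "TTCCTCT" → prefix "TTCCTC" already present; 1 new (T)
  "TTTTAAC" → prefix "TTTT" already present; 3 new (A, A, C)
  "TTG" → prefix "TT" already present; 1 new (G)
  "TTGTAATCGG" → prefix "TTG" already present; 7 new (T, A, A, T, C, G, G)
  "TTCCTCTGAG" → prefix "TTCCTCT" already present; 3 new (G, A, G)
  "TTTTAA" → prefix "TTTTAA" already present; 0 new (none)
Total nodes = 9 + 3 + 4 + 2 + 3 + 3 + 3 + 3 + 1 + 3 + 1 + 7 + 3 + 0 = 45

45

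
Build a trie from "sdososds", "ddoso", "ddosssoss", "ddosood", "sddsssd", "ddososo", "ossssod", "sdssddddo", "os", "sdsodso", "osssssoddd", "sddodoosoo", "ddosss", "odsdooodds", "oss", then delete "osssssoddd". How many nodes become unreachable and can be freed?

A node on "osssssoddd"'s path can go only if nothing else ends at it or branches off below it.
The suffix "soddd" (5 nodes) is used only by "osssssoddd"; the node for "ossss" still has the child "o", so pruning stops there.
Nodes removed: 5

5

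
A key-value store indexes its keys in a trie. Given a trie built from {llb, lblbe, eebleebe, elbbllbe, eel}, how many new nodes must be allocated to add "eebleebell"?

2

Walking "eebleebell" from the root, the first 8 characters ("eebleebe") follow existing edges; "l" is the first miss.
So 10 − 8 = 2 new nodes.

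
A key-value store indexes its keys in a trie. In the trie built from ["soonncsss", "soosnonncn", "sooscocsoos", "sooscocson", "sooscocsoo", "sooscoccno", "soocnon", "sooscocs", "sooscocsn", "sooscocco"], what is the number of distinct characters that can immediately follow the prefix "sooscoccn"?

The children of the "sooscoccn" node are the distinct next characters among strings starting with "sooscoccn".
Characters that immediately follow "sooscoccn" among the stored strings: {o}.
That node has 1 child edge.

1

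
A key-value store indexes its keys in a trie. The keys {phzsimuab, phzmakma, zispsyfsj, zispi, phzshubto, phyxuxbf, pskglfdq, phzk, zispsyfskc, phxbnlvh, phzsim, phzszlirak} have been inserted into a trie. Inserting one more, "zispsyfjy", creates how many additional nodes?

2

The longest prefix of "zispsyfjy" already in the trie is "zispsyf" (length 7).
Each of the 2 remaining characters creates one node.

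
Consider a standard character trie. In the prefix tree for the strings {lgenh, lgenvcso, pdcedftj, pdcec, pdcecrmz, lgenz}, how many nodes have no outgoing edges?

Leaves are exactly the stored words that no other stored word extends.
Those words: "lgenh", "lgenvcso", "lgenz", "pdcecrmz", "pdcedftj"
Leaf count: 5

5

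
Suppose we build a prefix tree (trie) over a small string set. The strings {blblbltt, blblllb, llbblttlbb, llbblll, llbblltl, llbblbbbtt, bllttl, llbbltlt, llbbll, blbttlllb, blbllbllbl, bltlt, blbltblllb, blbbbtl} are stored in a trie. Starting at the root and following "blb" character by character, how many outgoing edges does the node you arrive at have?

3

Follow the path "blb" to its node, then look at its outgoing edges.
Distinct next characters after "blb": b, l, t.
That node has 3 child edges.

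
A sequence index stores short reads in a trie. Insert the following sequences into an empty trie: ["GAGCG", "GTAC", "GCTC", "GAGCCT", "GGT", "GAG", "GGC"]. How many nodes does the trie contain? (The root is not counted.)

Count nodes per top-level branch (shared prefixes stored once):
  'G'-branch (GAG, GAGCCT, GAGCG, GCTC, GGC, GGT, GTAC): 16 nodes
Sum: 16

16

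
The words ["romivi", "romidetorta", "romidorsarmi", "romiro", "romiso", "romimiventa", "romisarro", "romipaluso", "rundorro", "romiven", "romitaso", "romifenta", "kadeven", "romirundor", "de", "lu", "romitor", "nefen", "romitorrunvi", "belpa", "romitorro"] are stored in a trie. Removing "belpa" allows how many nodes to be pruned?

After clearing the end-marker at "belpa", prune upward until reaching a node still needed by another word.
No other word shares any prefix with "belpa", so all 5 of its nodes go.
Nodes removed: 5

5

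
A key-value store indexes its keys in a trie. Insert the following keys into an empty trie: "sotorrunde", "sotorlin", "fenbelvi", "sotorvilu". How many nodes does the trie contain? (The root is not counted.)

Count nodes per top-level branch (shared prefixes stored once):
  'f'-branch (fenbelvi): 8 nodes
  's'-branch (sotorlin, sotorrunde, sotorvilu): 17 nodes
Sum: 25

25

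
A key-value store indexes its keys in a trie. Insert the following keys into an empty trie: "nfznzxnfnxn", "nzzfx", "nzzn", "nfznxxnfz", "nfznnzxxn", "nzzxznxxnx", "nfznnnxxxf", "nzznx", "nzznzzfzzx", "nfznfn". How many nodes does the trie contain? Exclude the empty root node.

Trace insertions, counting only characters that open a new branch:
  "nfznzxnfnxn" → 11 new (n, f, z, n, z, x, n, f, n, x, n)
  "nzzfx" → prefix "n" already present; 4 new (z, z, f, x)
  "nzzn" → prefix "nzz" already present; 1 new (n)
  "nfznxxnfz" → prefix "nfzn" already present; 5 new (x, x, n, f, z)
  "nfznnzxxn" → prefix "nfzn" already present; 5 new (n, z, x, x, n)
  "nzzxznxxnx" → prefix "nzz" already present; 7 new (x, z, n, x, x, n, x)
  "nfznnnxxxf" → prefix "nfznn" already present; 5 new (n, x, x, x, f)
  "nzznx" → prefix "nzzn" already present; 1 new (x)
  "nzznzzfzzx" → prefix "nzzn" already present; 6 new (z, z, f, z, z, x)
  "nfznfn" → prefix "nfzn" already present; 2 new (f, n)
Total nodes = 11 + 4 + 1 + 5 + 5 + 7 + 5 + 1 + 6 + 2 = 47

47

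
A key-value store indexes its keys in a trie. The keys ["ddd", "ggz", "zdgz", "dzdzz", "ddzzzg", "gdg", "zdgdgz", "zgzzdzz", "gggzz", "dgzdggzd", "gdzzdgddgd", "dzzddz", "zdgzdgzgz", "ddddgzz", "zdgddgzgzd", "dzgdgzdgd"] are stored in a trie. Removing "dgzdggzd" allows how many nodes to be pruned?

After clearing the end-marker at "dgzdggzd", prune upward until reaching a node still needed by another word.
The suffix "gzdggzd" (7 nodes) is used only by "dgzdggzd"; the node for "d" still has the child "d", so pruning stops there.
Nodes removed: 7

7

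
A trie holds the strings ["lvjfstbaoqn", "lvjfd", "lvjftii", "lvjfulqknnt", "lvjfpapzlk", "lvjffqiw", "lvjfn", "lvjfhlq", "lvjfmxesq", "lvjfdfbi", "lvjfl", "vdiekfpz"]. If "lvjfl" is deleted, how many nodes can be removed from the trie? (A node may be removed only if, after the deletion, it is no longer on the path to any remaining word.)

After clearing the end-marker at "lvjfl", prune upward until reaching a node still needed by another word.
The suffix "l" (1 node) is used only by "lvjfl"; the node for "lvjf" still has the child "s", so pruning stops there.
Nodes removed: 1

1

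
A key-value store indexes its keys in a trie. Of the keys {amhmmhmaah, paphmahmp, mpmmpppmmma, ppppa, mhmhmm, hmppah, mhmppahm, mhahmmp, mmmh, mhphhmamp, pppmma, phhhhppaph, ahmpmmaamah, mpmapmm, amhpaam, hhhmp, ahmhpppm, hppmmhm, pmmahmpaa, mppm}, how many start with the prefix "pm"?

Traverse to the node for "pm", then collect every word in that subtree.
Matches: "pmmahmpaa"
Count: 1

1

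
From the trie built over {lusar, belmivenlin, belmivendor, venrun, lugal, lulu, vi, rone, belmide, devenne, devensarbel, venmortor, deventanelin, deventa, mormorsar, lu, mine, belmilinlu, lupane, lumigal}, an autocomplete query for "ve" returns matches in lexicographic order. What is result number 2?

venrun

Filter for "ve…" and sort: "venmortor", "venrun"
The 2nd is venrun.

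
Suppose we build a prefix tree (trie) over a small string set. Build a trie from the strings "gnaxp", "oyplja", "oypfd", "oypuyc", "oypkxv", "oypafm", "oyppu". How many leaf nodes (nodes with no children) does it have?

7

Leaves are exactly the stored words that no other stored word extends.
Those words: "gnaxp", "oypafm", "oypfd", "oypkxv", "oyplja", "oyppu", "oypuyc"
Leaf count: 7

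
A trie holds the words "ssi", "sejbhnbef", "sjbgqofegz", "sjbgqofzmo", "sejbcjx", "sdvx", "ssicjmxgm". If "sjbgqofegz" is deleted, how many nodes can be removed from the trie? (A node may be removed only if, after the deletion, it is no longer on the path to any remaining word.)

3

Walk "sjbgqofegz" from the leaf back toward the root, removing each node that no remaining word uses.
The suffix "egz" (3 nodes) is used only by "sjbgqofegz"; the node for "sjbgqof" still has the child "z", so pruning stops there.
Nodes removed: 3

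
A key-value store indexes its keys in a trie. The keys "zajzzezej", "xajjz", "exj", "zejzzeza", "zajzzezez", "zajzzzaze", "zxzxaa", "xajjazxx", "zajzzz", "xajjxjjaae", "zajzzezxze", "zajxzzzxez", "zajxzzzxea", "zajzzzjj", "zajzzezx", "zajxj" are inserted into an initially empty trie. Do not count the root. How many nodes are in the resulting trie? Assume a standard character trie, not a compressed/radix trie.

58

For each word, the new-node count is its length minus the longest prefix already in the trie:
  "zajzzezej" → 9 new (z, a, j, z, z, e, z, e, j)
  "xajjz" → 5 new (x, a, j, j, z)
  "exj" → 3 new (e, x, j)
  "zejzzeza" → prefix "z" already present; 7 new (e, j, z, z, e, z, a)
  "zajzzezez" → prefix "zajzzeze" already present; 1 new (z)
  "zajzzzaze" → prefix "zajzz" already present; 4 new (z, a, z, e)
  "zxzxaa" → prefix "z" already present; 5 new (x, z, x, a, a)
  "xajjazxx" → prefix "xajj" already present; 4 new (a, z, x, x)
  "zajzzz" → prefix "zajzzz" already present; 0 new (none)
  "xajjxjjaae" → prefix "xajj" already present; 6 new (x, j, j, a, a, e)
  "zajzzezxze" → prefix "zajzzez" already present; 3 new (x, z, e)
  "zajxzzzxez" → prefix "zaj" already present; 7 new (x, z, z, z, x, e, z)
  "zajxzzzxea" → prefix "zajxzzzxe" already present; 1 new (a)
  "zajzzzjj" → prefix "zajzzz" already present; 2 new (j, j)
  "zajzzezx" → prefix "zajzzezx" already present; 0 new (none)
  "zajxj" → prefix "zajx" already present; 1 new (j)
Total nodes = 9 + 5 + 3 + 7 + 1 + 4 + 5 + 4 + 0 + 6 + 3 + 7 + 1 + 2 + 0 + 1 = 58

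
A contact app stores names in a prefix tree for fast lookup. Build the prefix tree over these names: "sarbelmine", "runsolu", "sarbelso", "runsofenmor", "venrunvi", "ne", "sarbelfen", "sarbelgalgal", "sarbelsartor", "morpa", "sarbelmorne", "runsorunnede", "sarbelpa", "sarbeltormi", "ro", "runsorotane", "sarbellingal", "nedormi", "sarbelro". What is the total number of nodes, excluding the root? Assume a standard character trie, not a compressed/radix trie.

Count nodes per top-level branch (shared prefixes stored once):
  'm'-branch (morpa): 5 nodes
  'n'-branch (ne, nedormi): 7 nodes
  'r'-branch (ro, runsofenmor, runsolu, runsorotane, runsorunnede): 26 nodes
  's'-branch (sarbelfen, sarbelgalgal, sarbellingal, sarbelmine, sarbelmorne, sarbelpa, sarbelro, sarbelsartor, sarbelso, sarbeltormi): 45 nodes
  'v'-branch (venrunvi): 8 nodes
Sum: 91

91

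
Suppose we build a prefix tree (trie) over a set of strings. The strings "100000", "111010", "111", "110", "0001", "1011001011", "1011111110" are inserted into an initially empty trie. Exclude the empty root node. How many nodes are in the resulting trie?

30

Trie structure (* marks end of a word):
(root)
├─ 0
│  └─ 0
│     └─ 0
│        └─ 1 *
└─ 1
   ├─ 0
   │  ├─ 0
   │  │  └─ 0
   │  │     └─ 0
   │  │        └─ 0 *
   │  └─ 1
   │     └─ 1
   │        ├─ 0
   │        │  └─ 0
   │        │     └─ 1
   │        │        └─ 0
   │        │           └─ 1
   │        │              └─ 1 *
   │        └─ 1
   │           └─ 1
   │              └─ 1
   │                 └─ 1
   │                    └─ 1
   │                       └─ 0 *
   └─ 1
      ├─ 0 *
      └─ 1 *
         └─ 0
            └─ 1
               └─ 0 *
Counting every labelled node above: 30.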